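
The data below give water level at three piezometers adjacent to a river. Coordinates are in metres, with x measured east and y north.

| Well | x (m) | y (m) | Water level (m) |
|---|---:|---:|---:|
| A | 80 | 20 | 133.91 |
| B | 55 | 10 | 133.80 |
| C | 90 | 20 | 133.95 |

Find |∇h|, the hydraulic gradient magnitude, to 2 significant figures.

0.0041

Taking A as reference: B−A = (-25, -10, -0.11); C−A = (10, 0, +0.04).
Solve a·Δx + b·Δy = Δh: det = (-25)·0 − 10·(-10) = 100.
∂h/∂x = [(-0.11)·0 − (+0.04)·(-10)] / 100 = +0.004000
∂h/∂y = [(-25)·(+0.04) − 10·(-0.11)] / 100 = +0.001000
|∇h| = √(0.004000² + 0.001000²) = 0.004123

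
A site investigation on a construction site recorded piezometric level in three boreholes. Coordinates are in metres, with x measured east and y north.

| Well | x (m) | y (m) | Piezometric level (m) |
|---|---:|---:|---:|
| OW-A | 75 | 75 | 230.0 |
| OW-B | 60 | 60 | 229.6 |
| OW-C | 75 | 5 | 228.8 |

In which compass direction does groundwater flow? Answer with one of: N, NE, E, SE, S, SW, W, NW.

SW

Differences from OW-A: to OW-B (Δx, Δy, Δh) = (-15, -15, -0.4); to OW-C = (0, -70, -1.2).
Solve a·Δx + b·Δy = Δh: det = (-15)·(-70) − 0·(-15) = 1050.
∂h/∂x = [(-0.4)·(-70) − (-1.2)·(-15)] / 1050 = +0.009524
∂h/∂y = [(-15)·(-1.2) − 0·(-0.4)] / 1050 = +0.01714
Flow = −∇h = (-0.009524 east, -0.01714 north), which points southwest.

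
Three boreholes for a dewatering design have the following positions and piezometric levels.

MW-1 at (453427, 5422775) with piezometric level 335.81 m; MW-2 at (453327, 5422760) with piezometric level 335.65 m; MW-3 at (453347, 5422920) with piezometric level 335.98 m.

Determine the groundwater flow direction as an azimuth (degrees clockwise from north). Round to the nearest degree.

215°

Three-point gradient (reference MW-1): Δ to MW-2 = (-100, -15, -0.16), Δ to MW-3 = (-80, 145, +0.17).
∂h/∂x = +0.001315, ∂h/∂y = +0.001898 (det = -15700).
Flow direction (−∇h) has components (-0.001315 E, -0.001898 N).
Azimuth = atan2(E, N) = atan2(-0.001315, -0.001898) = 214.7° ≈ 215°.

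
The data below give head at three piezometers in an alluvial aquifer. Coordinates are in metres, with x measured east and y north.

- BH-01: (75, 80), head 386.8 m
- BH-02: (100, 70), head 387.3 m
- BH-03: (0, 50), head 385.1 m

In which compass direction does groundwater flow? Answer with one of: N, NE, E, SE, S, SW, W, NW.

W

Three-point gradient (reference BH-01): Δ to BH-02 = (25, -10, +0.5), Δ to BH-03 = (-75, -30, -1.7).
∂h/∂x = +0.02133, ∂h/∂y = +0.003333 (det = -1500).
Flow = −∇h = (-0.02133 east, -0.003333 north), which points west.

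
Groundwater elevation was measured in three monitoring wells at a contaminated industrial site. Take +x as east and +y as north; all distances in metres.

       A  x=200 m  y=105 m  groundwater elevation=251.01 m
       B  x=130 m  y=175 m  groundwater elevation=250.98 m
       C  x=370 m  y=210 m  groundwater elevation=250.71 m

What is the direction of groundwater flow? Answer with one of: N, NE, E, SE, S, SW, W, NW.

Differences from A: to B (Δx, Δy, Δh) = (-70, 70, -0.03); to C = (170, 105, -0.30).
Solve a·Δx + b·Δy = Δh: det = (-70)·105 − 170·70 = -19250.
∂h/∂x = [(-0.03)·105 − (-0.30)·70] / -19250 = -0.0009273
∂h/∂y = [(-70)·(-0.30) − 170·(-0.03)] / -19250 = -0.001356
Flow = −∇h = (+0.0009273 east, +0.001356 north), which points northeast.

NE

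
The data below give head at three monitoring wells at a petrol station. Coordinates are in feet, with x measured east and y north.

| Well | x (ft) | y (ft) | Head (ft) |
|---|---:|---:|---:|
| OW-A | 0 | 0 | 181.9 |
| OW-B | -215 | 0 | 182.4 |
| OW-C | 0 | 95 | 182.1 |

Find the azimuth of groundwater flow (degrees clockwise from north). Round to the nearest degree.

∂h/∂x = (182.4 − 181.9) / (-215 − 0) = -0.002326
∂h/∂y = (182.1 − 181.9) / (95 − 0) = +0.002105
Flow direction (−∇h) has components (+0.002326 E, -0.002105 N).
Azimuth = atan2(E, N) = atan2(+0.002326, -0.002105) = 132.2° ≈ 132°.

132°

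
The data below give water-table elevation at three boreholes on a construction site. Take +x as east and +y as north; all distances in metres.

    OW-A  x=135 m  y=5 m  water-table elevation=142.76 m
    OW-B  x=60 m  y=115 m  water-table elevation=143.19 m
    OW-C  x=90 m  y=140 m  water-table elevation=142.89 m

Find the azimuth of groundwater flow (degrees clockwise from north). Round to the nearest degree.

Differences from OW-A: to OW-B (Δx, Δy, Δh) = (-75, 110, +0.43); to OW-C = (-45, 135, +0.13).
Solve a·Δx + b·Δy = Δh: det = (-75)·135 − (-45)·110 = -5175.
∂h/∂x = [(+0.43)·135 − (+0.13)·110] / -5175 = -0.008454
∂h/∂y = [(-75)·(+0.13) − (-45)·(+0.43)] / -5175 = -0.001855
Flow direction (−∇h) has components (+0.008454 E, +0.001855 N).
Azimuth = atan2(E, N) = atan2(+0.008454, +0.001855) = 77.6° ≈ 078°.

078°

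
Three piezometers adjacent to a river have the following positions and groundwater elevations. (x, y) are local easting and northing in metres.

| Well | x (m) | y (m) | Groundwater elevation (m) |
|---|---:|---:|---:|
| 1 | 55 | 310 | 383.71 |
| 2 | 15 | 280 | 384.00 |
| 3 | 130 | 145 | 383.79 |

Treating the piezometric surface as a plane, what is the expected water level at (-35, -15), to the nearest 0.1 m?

Differences from 1: to 2 (Δx, Δy, Δh) = (-40, -30, +0.29); to 3 = (75, -165, +0.08).
Solve a·Δx + b·Δy = Δh: det = (-40)·(-165) − 75·(-30) = 8850.
∂h/∂x = [(+0.29)·(-165) − (+0.08)·(-30)] / 8850 = -0.005136
∂h/∂y = [(-40)·(+0.08) − 75·(+0.29)] / 8850 = -0.002819
h(-35, -15) = 383.71 + (-0.005136)·(-90) + (-0.002819)·(-325) = 383.71 +0.462 +0.916 = 385.088 m.

385.1 m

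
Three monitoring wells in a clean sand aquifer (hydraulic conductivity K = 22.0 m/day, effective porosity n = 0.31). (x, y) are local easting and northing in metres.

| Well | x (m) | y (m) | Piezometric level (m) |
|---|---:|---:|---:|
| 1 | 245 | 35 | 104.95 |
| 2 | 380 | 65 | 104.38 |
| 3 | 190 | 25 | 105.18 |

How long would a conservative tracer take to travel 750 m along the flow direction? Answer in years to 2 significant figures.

Taking 1 as reference: 2−1 = (135, 30, -0.57); 3−1 = (-55, -10, +0.23).
Solve a·Δx + b·Δy = Δh: det = 135·(-10) − (-55)·30 = 300.
∂h/∂x = [(-0.57)·(-10) − (+0.23)·30] / 300 = -0.004000
∂h/∂y = [135·(+0.23) − (-55)·(-0.57)] / 300 = -0.0010000
|∇h| = √(-0.004000² + -0.0010000²) = 0.004123
Seepage velocity v = K·i/n = 22.0 × 0.004123 / 0.31 = 0.2926 m/day.
t = 750 / 0.2926 = 2563 days = 7.02 years.

7.0 years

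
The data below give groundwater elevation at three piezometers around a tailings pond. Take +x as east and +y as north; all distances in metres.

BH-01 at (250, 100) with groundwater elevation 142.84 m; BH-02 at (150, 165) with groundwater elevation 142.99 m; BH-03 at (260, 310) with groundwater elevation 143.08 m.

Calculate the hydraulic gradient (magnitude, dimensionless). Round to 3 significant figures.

With h = a·x + b·y + c and BH-01 as origin, the differences give:
  (-100)·a + 65·b = +0.15
  10·a + 210·b = +0.24
Eliminate b (×210 and ×65, subtract): -21650·a = 15.900 → a = ∂h/∂x = -0.0007344
Back-substitute: b = ∂h/∂y = +0.001178.
|∇h| = √(-0.0007344² + 0.001178²) = 0.001388

0.00139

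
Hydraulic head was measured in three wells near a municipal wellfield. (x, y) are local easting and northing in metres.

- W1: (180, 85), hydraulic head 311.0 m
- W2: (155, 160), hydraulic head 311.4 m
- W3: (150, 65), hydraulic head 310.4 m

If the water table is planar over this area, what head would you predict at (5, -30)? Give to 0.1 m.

Differences from W1: to W2 (Δx, Δy, Δh) = (-25, 75, +0.4); to W3 = (-30, -20, -0.6).
Solve a·Δx + b·Δy = Δh: det = (-25)·(-20) − (-30)·75 = 2750.
∂h/∂x = [(+0.4)·(-20) − (-0.6)·75] / 2750 = +0.01345
∂h/∂y = [(-25)·(-0.6) − (-30)·(+0.4)] / 2750 = +0.009818
h(5, -30) = 311.0 + (+0.01345)·(-175) + (+0.009818)·(-115) = 311.0 -2.355 -1.129 = 307.516 m.

307.5 m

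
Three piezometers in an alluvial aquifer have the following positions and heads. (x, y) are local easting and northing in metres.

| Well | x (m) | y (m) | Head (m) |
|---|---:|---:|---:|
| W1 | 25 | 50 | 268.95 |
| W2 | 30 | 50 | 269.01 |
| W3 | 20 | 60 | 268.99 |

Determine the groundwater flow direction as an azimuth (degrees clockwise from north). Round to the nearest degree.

Differences from W1: to W2 (Δx, Δy, Δh) = (5, 0, +0.06); to W3 = (-5, 10, +0.04).
Solve a·Δx + b·Δy = Δh: det = 5·10 − (-5)·0 = 50.
∂h/∂x = [(+0.06)·10 − (+0.04)·0] / 50 = +0.01200
∂h/∂y = [5·(+0.04) − (-5)·(+0.06)] / 50 = +0.01000
Flow direction (−∇h) has components (-0.01200 E, -0.01000 N).
Azimuth = atan2(E, N) = atan2(-0.01200, -0.01000) = 230.2° ≈ 230°.

230°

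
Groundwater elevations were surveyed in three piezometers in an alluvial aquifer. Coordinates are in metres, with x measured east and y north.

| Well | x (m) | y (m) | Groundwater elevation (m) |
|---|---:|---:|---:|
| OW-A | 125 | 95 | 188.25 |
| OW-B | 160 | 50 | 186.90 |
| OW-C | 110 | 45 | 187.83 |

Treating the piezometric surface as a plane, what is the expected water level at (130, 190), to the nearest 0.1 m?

189.5 m

With h = a·x + b·y + c and OW-A as origin, the differences give:
  35·a + (-45)·b = -1.35
  (-15)·a + (-50)·b = -0.42
Eliminate b (×(-50) and ×(-45), subtract): -2425·a = 48.600 → a = ∂h/∂x = -0.02004
Back-substitute: b = ∂h/∂y = +0.01441.
h(130, 190) = 188.25 + (-0.02004)·(5) + (+0.01441)·(95) = 188.25 -0.100 +1.369 = 189.519 m.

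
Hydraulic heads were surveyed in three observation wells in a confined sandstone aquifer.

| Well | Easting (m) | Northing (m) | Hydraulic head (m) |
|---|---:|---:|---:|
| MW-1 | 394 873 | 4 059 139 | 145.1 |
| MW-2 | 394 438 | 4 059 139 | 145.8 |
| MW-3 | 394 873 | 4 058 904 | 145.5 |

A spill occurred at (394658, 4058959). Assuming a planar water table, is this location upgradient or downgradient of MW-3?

upgradient

∂h/∂x = (145.8 − 145.1) / (394438 − 394873) = -0.001609
∂h/∂y = (145.5 − 145.1) / (4058904 − 4059139) = -0.001702
Head at (394658, 4058959) = 145.1 + (-0.001609)·(-215) + (-0.001702)·(-180) = 145.75 m.
That is higher than the 145.5 m at MW-3, so the point is upgradient.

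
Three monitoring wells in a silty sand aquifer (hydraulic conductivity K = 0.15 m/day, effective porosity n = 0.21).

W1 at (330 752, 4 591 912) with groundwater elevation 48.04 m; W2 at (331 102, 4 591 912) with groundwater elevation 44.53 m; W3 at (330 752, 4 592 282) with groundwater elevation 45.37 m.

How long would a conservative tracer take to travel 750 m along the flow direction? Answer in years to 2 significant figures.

230 years

∂h/∂x = (44.53 − 48.04) / (331102 − 330752) = -0.01003
∂h/∂y = (45.37 − 48.04) / (4592282 − 4591912) = -0.007216
|∇h| = √(-0.01003² + -0.007216²) = 0.01236
Seepage velocity v = K·i/n = 0.15 × 0.01236 / 0.21 = 0.008829 m/day.
t = 750 / 0.008829 = 8.495e+04 days = 233 years.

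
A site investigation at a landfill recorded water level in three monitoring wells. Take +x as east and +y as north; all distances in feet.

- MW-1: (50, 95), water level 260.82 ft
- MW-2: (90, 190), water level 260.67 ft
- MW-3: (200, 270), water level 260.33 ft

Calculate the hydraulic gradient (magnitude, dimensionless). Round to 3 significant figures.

0.00283

Differences from MW-1: to MW-2 (Δx, Δy, Δh) = (40, 95, -0.15); to MW-3 = (150, 175, -0.49).
Solve a·Δx + b·Δy = Δh: det = 40·175 − 150·95 = -7250.
∂h/∂x = [(-0.15)·175 − (-0.49)·95] / -7250 = -0.002800
∂h/∂y = [40·(-0.49) − 150·(-0.15)] / -7250 = -0.0004000
|∇h| = √(-0.002800² + -0.0004000²) = 0.002828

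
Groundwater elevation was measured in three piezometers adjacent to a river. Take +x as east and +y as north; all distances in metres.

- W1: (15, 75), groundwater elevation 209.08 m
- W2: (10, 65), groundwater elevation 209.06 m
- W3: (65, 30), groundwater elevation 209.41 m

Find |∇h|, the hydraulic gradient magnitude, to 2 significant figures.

Three-point gradient (reference W1): Δ to W2 = (-5, -10, -0.02), Δ to W3 = (50, -45, +0.33).
∂h/∂x = +0.005793, ∂h/∂y = -0.0008966 (det = 725).
|∇h| = √(0.005793² + -0.0008966²) = 0.005862

0.0059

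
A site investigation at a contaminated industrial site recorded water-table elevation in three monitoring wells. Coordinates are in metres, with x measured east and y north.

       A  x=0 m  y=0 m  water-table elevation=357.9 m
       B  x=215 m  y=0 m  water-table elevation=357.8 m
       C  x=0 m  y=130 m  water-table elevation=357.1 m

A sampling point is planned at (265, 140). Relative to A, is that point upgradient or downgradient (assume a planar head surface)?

∂h/∂x = (357.8 − 357.9) / (215 − 0) = -0.0004651
∂h/∂y = (357.1 − 357.9) / (130 − 0) = -0.006154
Head at (265, 140) = 357.9 + (-0.0004651)·(265) + (-0.006154)·(140) = 356.92 m.
That is lower than the 357.9 m at A, so the point is downgradient.

downgradient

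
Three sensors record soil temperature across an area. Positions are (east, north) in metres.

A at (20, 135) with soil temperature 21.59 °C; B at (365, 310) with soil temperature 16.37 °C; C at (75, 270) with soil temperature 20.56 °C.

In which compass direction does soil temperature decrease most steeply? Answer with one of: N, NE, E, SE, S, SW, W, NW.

Three-point gradient (reference A): Δ to B = (345, 175, -5.22), Δ to C = (55, 135, -1.03).
∂T/∂x = -0.01419, ∂T/∂y = -0.001847 (det = 36950).
Steepest decrease is along −∇f = (+0.01419 E, +0.001847 N) → east.

E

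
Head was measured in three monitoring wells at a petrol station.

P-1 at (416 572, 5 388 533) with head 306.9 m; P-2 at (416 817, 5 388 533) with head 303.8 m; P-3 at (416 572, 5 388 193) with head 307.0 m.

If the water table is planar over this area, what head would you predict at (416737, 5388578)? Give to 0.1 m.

∂h/∂x = (303.8 − 306.9) / (416817 − 416572) = -0.01265
∂h/∂y = (307.0 − 306.9) / (5388193 − 5388533) = -0.0002941
h(416737, 5388578) = 306.9 + (-0.01265)·(165) + (-0.0002941)·(45) = 306.9 -2.088 -0.013 = 304.799 m.

304.8 m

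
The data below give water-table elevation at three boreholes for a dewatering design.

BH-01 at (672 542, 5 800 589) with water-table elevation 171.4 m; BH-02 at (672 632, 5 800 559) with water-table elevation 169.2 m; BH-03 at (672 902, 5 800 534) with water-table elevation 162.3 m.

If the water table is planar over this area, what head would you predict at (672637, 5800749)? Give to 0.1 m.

Three-point gradient (reference BH-01): Δ to BH-02 = (90, -30, -2.2), Δ to BH-03 = (360, -55, -9.1).
∂h/∂x = -0.02598, ∂h/∂y = -0.004615 (det = 5850).
h(672637, 5800749) = 171.4 + (-0.02598)·(95) + (-0.004615)·(160) = 171.4 -2.468 -0.738 = 168.193 m.

168.2 m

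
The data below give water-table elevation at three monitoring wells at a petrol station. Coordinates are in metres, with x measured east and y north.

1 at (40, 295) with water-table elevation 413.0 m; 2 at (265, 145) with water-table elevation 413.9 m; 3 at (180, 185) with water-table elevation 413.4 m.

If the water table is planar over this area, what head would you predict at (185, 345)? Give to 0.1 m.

Differences from 1: to 2 (Δx, Δy, Δh) = (225, -150, +0.9); to 3 = (140, -110, +0.4).
Determinant of the coordinate differences = 225·(-110) − 140·(-150) = -3750.
∂h/∂x = [(+0.9)·(-110) − (+0.4)·(-150)] / -3750 = +0.01040
∂h/∂y = [225·(+0.4) − 140·(+0.9)] / -3750 = +0.009600
h(185, 345) = 413.0 + (+0.01040)·(145) + (+0.009600)·(50) = 413.0 +1.508 +0.480 = 414.988 m.

415.0 m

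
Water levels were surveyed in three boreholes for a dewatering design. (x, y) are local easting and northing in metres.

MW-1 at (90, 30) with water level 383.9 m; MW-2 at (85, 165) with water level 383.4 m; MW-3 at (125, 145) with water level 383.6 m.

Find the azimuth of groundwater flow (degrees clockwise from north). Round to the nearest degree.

Three-point gradient (reference MW-1): Δ to MW-2 = (-5, 135, -0.5), Δ to MW-3 = (35, 115, -0.3).
∂h/∂x = +0.003208, ∂h/∂y = -0.003585 (det = -5300).
Flow direction (−∇h) has components (-0.003208 E, +0.003585 N).
Azimuth = atan2(E, N) = atan2(-0.003208, +0.003585) = 318.2° ≈ 318°.

318°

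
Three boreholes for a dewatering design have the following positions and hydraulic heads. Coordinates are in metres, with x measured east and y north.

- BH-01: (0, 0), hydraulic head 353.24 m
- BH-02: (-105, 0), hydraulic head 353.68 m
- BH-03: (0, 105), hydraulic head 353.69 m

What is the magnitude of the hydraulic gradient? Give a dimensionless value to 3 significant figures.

∂h/∂x = (353.68 − 353.24) / (-105 − 0) = -0.004190
∂h/∂y = (353.69 − 353.24) / (105 − 0) = +0.004286
|∇h| = √(-0.004190² + 0.004286²) = 0.005994

0.00599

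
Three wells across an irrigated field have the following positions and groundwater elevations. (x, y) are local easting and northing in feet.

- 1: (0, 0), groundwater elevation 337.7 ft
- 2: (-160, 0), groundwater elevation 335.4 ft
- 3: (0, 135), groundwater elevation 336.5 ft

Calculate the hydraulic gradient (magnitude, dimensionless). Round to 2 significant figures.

∂h/∂x = (335.4 − 337.7) / (-160 − 0) = +0.01438
∂h/∂y = (336.5 − 337.7) / (135 − 0) = -0.008889
|∇h| = √(0.01438² + -0.008889²) = 0.01691

0.017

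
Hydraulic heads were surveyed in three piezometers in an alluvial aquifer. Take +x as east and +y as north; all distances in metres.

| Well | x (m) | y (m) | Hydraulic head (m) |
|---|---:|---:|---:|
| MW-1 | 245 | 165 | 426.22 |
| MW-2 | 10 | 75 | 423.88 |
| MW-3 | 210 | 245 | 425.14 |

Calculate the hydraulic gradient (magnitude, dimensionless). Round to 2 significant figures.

With h = a·x + b·y + c and MW-1 as origin, the differences give:
  (-235)·a + (-90)·b = -2.34
  (-35)·a + 80·b = -1.08
Eliminate b (×80 and ×(-90), subtract): -21950·a = -284.400 → a = ∂h/∂x = +0.01296
Back-substitute: b = ∂h/∂y = -0.007831.
|∇h| = √(0.01296² + -0.007831²) = 0.01514

0.015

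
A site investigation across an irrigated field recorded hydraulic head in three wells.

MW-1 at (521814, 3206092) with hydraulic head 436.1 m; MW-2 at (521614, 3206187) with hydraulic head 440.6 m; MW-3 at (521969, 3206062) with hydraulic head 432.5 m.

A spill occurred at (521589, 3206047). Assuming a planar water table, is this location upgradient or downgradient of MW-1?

upgradient

With h = a·x + b·y + c and MW-1 as origin, the differences give:
  (-200)·a + 95·b = +4.5
  155·a + (-30)·b = -3.6
Eliminate b (×(-30) and ×95, subtract): -8725·a = 207.00 → a = ∂h/∂x = -0.02372
Back-substitute: b = ∂h/∂y = -0.002579.
Head at (521589, 3206047) = 436.1 + (-0.02372)·(-225) + (-0.002579)·(-45) = 441.55 m.
That is higher than the 436.1 m at MW-1, so the point is upgradient.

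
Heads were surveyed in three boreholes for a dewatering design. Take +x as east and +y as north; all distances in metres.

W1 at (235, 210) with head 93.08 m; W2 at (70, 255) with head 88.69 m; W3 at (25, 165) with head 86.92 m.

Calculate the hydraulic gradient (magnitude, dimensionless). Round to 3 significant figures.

0.0287

Taking W1 as reference: W2−W1 = (-165, 45, -4.39); W3−W1 = (-210, -45, -6.16).
Solve a·Δx + b·Δy = Δh: det = (-165)·(-45) − (-210)·45 = 16875.
∂h/∂x = [(-4.39)·(-45) − (-6.16)·45] / 16875 = +0.02813
∂h/∂y = [(-165)·(-6.16) − (-210)·(-4.39)] / 16875 = +0.005600
|∇h| = √(0.02813² + 0.005600²) = 0.02868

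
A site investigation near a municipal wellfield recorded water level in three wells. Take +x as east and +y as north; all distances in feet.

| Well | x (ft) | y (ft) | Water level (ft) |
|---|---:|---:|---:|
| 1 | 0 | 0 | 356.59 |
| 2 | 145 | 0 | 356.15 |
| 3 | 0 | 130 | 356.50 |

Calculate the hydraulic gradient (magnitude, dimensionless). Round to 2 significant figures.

∂h/∂x = (356.15 − 356.59) / (145 − 0) = -0.003034
∂h/∂y = (356.50 − 356.59) / (130 − 0) = -0.0006923
|∇h| = √(-0.003034² + -0.0006923²) = 0.003112

0.0031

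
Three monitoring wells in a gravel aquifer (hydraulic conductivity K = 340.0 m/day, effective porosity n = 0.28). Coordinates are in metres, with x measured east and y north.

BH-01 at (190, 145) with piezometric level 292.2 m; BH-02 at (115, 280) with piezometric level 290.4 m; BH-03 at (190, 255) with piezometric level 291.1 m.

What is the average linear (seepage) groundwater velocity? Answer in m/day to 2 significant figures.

14 m/day

Differences from BH-01: to BH-02 (Δx, Δy, Δh) = (-75, 135, -1.8); to BH-03 = (0, 110, -1.1).
Determinant of the coordinate differences = (-75)·110 − 0·135 = -8250.
∂h/∂x = [(-1.8)·110 − (-1.1)·135] / -8250 = +0.006000
∂h/∂y = [(-75)·(-1.1) − 0·(-1.8)] / -8250 = -0.010000
|∇h| = √(0.006000² + -0.010000²) = 0.01166
Seepage velocity v = K·i/n = 340.0 × 0.01166 / 0.28 = 14.16 m/day.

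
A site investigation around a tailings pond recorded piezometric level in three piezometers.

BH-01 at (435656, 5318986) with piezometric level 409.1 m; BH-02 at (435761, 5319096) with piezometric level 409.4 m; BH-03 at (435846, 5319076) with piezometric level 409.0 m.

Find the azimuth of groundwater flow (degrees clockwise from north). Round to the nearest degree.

Taking BH-01 as reference: BH-02−BH-01 = (105, 110, +0.3); BH-03−BH-01 = (190, 90, -0.1).
Solve a·Δx + b·Δy = Δh: det = 105·90 − 190·110 = -11450.
∂h/∂x = [(+0.3)·90 − (-0.1)·110] / -11450 = -0.003319
∂h/∂y = [105·(-0.1) − 190·(+0.3)] / -11450 = +0.005895
Flow direction (−∇h) has components (+0.003319 E, -0.005895 N).
Azimuth = atan2(E, N) = atan2(+0.003319, -0.005895) = 150.6° ≈ 151°.

151°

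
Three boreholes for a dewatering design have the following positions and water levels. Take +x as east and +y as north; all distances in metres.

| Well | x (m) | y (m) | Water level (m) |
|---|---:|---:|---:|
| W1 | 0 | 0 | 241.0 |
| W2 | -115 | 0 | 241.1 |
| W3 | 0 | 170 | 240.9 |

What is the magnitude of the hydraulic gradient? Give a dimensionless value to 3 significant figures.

0.00105

∂h/∂x = (241.1 − 241.0) / (-115 − 0) = -0.0008696
∂h/∂y = (240.9 − 241.0) / (170 − 0) = -0.0005882
|∇h| = √(-0.0008696² + -0.0005882²) = 0.00105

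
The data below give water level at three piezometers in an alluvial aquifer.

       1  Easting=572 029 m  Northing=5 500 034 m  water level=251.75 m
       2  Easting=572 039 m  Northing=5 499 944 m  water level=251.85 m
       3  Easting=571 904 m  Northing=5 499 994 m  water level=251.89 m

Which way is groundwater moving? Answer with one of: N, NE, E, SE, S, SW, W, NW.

NE

Three-point gradient (reference 1): Δ to 2 = (10, -90, +0.10), Δ to 3 = (-125, -40, +0.14).
∂h/∂x = -0.0007382, ∂h/∂y = -0.001193 (det = -11650).
Flow = −∇h = (+0.0007382 east, +0.001193 north), which points northeast.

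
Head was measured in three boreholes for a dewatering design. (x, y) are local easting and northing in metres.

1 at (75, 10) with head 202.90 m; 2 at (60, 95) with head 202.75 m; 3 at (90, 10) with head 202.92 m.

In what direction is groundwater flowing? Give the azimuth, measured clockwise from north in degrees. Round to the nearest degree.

With h = a·x + b·y + c and 1 as origin, the differences give:
  (-15)·a + 85·b = -0.15
  15·a + 0·b = +0.02
Eliminate b (×0 and ×85, subtract): -1275·a = -1.700 → a = ∂h/∂x = +0.001333
Back-substitute: b = ∂h/∂y = -0.001529.
Flow direction (−∇h) has components (-0.001333 E, +0.001529 N).
Azimuth = atan2(E, N) = atan2(-0.001333, +0.001529) = 318.9° ≈ 319°.

319°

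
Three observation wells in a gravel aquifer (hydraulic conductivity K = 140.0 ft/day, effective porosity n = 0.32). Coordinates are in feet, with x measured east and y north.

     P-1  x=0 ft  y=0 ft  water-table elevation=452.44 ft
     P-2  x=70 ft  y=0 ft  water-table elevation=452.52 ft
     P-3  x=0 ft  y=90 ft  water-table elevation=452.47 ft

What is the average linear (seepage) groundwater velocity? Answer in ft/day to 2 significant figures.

0.52 ft/day

∂h/∂x = (452.52 − 452.44) / (70 − 0) = +0.001143
∂h/∂y = (452.47 − 452.44) / (90 − 0) = +0.0003333
|∇h| = √(0.001143² + 0.0003333²) = 0.001191
Seepage velocity v = K·i/n = 140.0 × 0.001191 / 0.32 = 0.5211 ft/day.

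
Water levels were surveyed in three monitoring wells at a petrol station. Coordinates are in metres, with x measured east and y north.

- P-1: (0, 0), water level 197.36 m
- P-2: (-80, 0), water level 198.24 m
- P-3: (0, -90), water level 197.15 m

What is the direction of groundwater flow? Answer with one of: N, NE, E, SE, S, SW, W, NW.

∂h/∂x = (198.24 − 197.36) / (-80 − 0) = -0.01100
∂h/∂y = (197.15 − 197.36) / (-90 − 0) = +0.002333
Flow = −∇h = (+0.01100 east, -0.002333 north), which points east.

E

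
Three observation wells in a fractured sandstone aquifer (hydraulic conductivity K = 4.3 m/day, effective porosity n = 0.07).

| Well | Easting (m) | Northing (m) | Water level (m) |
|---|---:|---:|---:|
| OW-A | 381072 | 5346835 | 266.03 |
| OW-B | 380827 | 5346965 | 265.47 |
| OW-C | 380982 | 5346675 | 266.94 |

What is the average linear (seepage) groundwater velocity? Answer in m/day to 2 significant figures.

0.33 m/day

Taking OW-A as reference: OW-B−OW-A = (-245, 130, -0.56); OW-C−OW-A = (-90, -160, +0.91).
Solve a·Δx + b·Δy = Δh: det = (-245)·(-160) − (-90)·130 = 50900.
∂h/∂x = [(-0.56)·(-160) − (+0.91)·130] / 50900 = -0.0005639
∂h/∂y = [(-245)·(+0.91) − (-90)·(-0.56)] / 50900 = -0.005370
|∇h| = √(-0.0005639² + -0.005370²) = 0.0054
Seepage velocity v = K·i/n = 4.3 × 0.0054 / 0.07 = 0.3317 m/day.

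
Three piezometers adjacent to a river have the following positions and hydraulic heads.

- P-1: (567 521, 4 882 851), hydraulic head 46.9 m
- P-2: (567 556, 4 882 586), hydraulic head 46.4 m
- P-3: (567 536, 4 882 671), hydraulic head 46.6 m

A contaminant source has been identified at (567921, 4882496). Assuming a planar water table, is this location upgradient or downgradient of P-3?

downgradient

With h = a·x + b·y + c and P-1 as origin, the differences give:
  35·a + (-265)·b = -0.5
  15·a + (-180)·b = -0.3
Eliminate b (×(-180) and ×(-265), subtract): -2325·a = 10.50 → a = ∂h/∂x = -0.004516
Back-substitute: b = ∂h/∂y = +0.001290.
Head at (567921, 4882496) = 46.9 + (-0.004516)·(400) + (+0.001290)·(-355) = 44.64 m.
That is lower than the 46.6 m at P-3, so the point is downgradient.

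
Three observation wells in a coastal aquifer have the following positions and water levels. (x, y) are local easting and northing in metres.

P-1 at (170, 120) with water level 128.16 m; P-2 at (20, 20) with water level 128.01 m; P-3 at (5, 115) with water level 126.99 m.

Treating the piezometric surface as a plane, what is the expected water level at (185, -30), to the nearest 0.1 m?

129.7 m

With h = a·x + b·y + c and P-1 as origin, the differences give:
  (-150)·a + (-100)·b = -0.15
  (-165)·a + (-5)·b = -1.17
Eliminate b (×(-5) and ×(-100), subtract): -15750·a = -116.250 → a = ∂h/∂x = +0.007381
Back-substitute: b = ∂h/∂y = -0.009571.
h(185, -30) = 128.16 + (+0.007381)·(15) + (-0.009571)·(-150) = 128.16 +0.111 +1.436 = 129.706 m.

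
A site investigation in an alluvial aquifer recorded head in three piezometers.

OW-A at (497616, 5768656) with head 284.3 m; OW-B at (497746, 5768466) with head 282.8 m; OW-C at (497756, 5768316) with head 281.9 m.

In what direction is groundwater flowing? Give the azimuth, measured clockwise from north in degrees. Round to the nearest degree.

With h = a·x + b·y + c and OW-A as origin, the differences give:
  130·a + (-190)·b = -1.5
  140·a + (-340)·b = -2.4
Eliminate b (×(-340) and ×(-190), subtract): -17600·a = 54.00 → a = ∂h/∂x = -0.003068
Back-substitute: b = ∂h/∂y = +0.005795.
Flow direction (−∇h) has components (+0.003068 E, -0.005795 N).
Azimuth = atan2(E, N) = atan2(+0.003068, -0.005795) = 152.1° ≈ 152°.

152°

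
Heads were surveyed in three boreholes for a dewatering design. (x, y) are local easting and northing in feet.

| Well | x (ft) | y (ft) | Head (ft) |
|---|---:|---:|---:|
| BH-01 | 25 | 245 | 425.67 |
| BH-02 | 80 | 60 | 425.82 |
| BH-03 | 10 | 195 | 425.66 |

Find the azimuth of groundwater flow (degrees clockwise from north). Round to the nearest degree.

Differences from BH-01: to BH-02 (Δx, Δy, Δh) = (55, -185, +0.15); to BH-03 = (-15, -50, -0.01).
Determinant of the coordinate differences = 55·(-50) − (-15)·(-185) = -5525.
∂h/∂x = [(+0.15)·(-50) − (-0.01)·(-185)] / -5525 = +0.001692
∂h/∂y = [55·(-0.01) − (-15)·(+0.15)] / -5525 = -0.0003077
Flow direction (−∇h) has components (-0.001692 E, +0.0003077 N).
Azimuth = atan2(E, N) = atan2(-0.001692, +0.0003077) = 280.3° ≈ 280°.

280°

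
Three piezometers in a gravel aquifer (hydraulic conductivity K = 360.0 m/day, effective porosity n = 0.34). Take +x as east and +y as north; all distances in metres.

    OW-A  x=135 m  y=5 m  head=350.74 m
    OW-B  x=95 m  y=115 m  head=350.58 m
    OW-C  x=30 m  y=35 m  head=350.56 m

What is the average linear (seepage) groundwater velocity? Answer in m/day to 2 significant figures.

1.8 m/day

Differences from OW-A: to OW-B (Δx, Δy, Δh) = (-40, 110, -0.16); to OW-C = (-105, 30, -0.18).
Determinant of the coordinate differences = (-40)·30 − (-105)·110 = 10350.
∂h/∂x = [(-0.16)·30 − (-0.18)·110] / 10350 = +0.001449
∂h/∂y = [(-40)·(-0.18) − (-105)·(-0.16)] / 10350 = -0.0009275
|∇h| = √(0.001449² + -0.0009275²) = 0.00172
Seepage velocity v = K·i/n = 360.0 × 0.00172 / 0.34 = 1.821 m/day.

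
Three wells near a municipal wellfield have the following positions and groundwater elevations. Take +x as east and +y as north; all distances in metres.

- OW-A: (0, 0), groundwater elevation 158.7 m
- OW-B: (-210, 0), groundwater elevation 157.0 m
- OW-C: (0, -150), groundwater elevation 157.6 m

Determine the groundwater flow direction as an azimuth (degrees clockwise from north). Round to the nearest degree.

∂h/∂x = (157.0 − 158.7) / (-210 − 0) = +0.008095
∂h/∂y = (157.6 − 158.7) / (-150 − 0) = +0.007333
Flow direction (−∇h) has components (-0.008095 E, -0.007333 N).
Azimuth = atan2(E, N) = atan2(-0.008095, -0.007333) = 227.8° ≈ 228°.

228°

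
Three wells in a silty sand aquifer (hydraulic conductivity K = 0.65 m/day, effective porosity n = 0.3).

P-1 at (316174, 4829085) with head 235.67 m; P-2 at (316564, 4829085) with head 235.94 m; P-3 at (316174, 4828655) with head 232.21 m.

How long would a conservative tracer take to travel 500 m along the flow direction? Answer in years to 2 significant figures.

78 years

∂h/∂x = (235.94 − 235.67) / (316564 − 316174) = +0.0006923
∂h/∂y = (232.21 − 235.67) / (4828655 − 4829085) = +0.008047
|∇h| = √(0.0006923² + 0.008047²) = 0.008077
Seepage velocity v = K·i/n = 0.65 × 0.008077 / 0.3 = 0.0175 m/day.
t = 500 / 0.0175 = 2.857e+04 days = 78.2 years.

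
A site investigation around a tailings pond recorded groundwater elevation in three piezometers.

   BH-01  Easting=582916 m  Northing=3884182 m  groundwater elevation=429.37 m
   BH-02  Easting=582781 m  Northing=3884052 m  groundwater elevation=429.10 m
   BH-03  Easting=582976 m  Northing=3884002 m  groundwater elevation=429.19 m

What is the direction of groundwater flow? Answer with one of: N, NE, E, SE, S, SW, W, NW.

SW

Differences from BH-01: to BH-02 (Δx, Δy, Δh) = (-135, -130, -0.27); to BH-03 = (60, -180, -0.18).
Determinant of the coordinate differences = (-135)·(-180) − 60·(-130) = 32100.
∂h/∂x = [(-0.27)·(-180) − (-0.18)·(-130)] / 32100 = +0.0007850
∂h/∂y = [(-135)·(-0.18) − 60·(-0.27)] / 32100 = +0.001262
Flow = −∇h = (-0.0007850 east, -0.001262 north), which points southwest.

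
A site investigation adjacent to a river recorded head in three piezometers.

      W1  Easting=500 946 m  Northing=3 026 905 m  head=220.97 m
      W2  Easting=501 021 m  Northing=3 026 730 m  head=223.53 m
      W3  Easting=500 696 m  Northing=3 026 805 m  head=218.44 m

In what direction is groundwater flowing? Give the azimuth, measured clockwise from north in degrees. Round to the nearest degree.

303°

With h = a·x + b·y + c and W1 as origin, the differences give:
  75·a + (-175)·b = +2.56
  (-250)·a + (-100)·b = -2.53
Eliminate b (×(-100) and ×(-175), subtract): -51250·a = -698.750 → a = ∂h/∂x = +0.01363
Back-substitute: b = ∂h/∂y = -0.008785.
Flow direction (−∇h) has components (-0.01363 E, +0.008785 N).
Azimuth = atan2(E, N) = atan2(-0.01363, +0.008785) = 302.8° ≈ 303°.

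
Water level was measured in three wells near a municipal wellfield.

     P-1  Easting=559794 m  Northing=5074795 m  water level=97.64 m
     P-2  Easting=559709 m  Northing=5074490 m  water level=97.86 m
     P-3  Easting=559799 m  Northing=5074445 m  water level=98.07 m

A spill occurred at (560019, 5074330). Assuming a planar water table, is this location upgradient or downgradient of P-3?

Three-point gradient (reference P-1): Δ to P-2 = (-85, -305, +0.22), Δ to P-3 = (5, -350, +0.43).
∂h/∂x = +0.001731, ∂h/∂y = -0.001204 (det = 31275).
Head at (560019, 5074330) = 97.64 + (+0.001731)·(225) + (-0.001204)·(-465) = 98.59 m.
That is higher than the 98.07 m at P-3, so the point is upgradient.

upgradient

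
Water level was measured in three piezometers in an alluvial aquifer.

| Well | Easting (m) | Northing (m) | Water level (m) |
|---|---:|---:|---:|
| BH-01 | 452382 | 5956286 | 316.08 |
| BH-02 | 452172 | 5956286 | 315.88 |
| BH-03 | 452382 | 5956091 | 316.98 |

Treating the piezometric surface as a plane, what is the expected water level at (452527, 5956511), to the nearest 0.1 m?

315.2 m

∂h/∂x = (315.88 − 316.08) / (452172 − 452382) = +0.0009524
∂h/∂y = (316.98 − 316.08) / (5956091 − 5956286) = -0.004615
h(452527, 5956511) = 316.08 + (+0.0009524)·(145) + (-0.004615)·(225) = 316.08 +0.138 -1.038 = 315.180 m.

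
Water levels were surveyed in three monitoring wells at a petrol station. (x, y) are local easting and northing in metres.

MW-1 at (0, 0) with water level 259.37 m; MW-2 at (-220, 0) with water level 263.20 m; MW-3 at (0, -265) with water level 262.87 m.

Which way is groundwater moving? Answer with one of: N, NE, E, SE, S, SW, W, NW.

∂h/∂x = (263.20 − 259.37) / (-220 − 0) = -0.01741
∂h/∂y = (262.87 − 259.37) / (-265 − 0) = -0.01321
Flow = −∇h = (+0.01741 east, +0.01321 north), which points northeast.

NE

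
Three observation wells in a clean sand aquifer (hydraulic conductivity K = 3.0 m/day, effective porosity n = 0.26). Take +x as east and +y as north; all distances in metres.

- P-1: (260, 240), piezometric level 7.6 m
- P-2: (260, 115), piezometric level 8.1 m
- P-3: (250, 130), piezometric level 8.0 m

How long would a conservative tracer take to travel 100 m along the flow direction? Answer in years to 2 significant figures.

4.2 years

With h = a·x + b·y + c and P-1 as origin, the differences give:
  0·a + (-125)·b = +0.5
  (-10)·a + (-110)·b = +0.4
Eliminate b (×(-110) and ×(-125), subtract): -1250·a = -5.00 → a = ∂h/∂x = +0.004000
Back-substitute: b = ∂h/∂y = -0.004000.
|∇h| = √(0.004000² + -0.004000²) = 0.005657
Seepage velocity v = K·i/n = 3.0 × 0.005657 / 0.26 = 0.06527 m/day.
t = 100 / 0.06527 = 1532 days = 4.19 years.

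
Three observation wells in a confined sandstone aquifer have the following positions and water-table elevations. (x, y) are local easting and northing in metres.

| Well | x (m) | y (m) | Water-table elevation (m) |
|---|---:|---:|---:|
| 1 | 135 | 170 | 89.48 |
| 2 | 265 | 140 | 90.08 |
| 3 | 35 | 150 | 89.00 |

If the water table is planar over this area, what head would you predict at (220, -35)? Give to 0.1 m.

89.8 m

With h = a·x + b·y + c and 1 as origin, the differences give:
  130·a + (-30)·b = +0.60
  (-100)·a + (-20)·b = -0.48
Eliminate b (×(-20) and ×(-30), subtract): -5600·a = -26.400 → a = ∂h/∂x = +0.004714
Back-substitute: b = ∂h/∂y = +0.0004286.
h(220, -35) = 89.48 + (+0.004714)·(85) + (+0.0004286)·(-205) = 89.48 +0.401 -0.088 = 89.793 m.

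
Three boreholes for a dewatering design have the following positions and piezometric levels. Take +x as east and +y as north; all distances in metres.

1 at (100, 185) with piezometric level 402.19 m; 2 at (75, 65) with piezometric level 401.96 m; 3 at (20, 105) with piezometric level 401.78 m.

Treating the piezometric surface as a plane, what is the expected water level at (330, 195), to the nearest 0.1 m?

Three-point gradient (reference 1): Δ to 2 = (-25, -120, -0.23), Δ to 3 = (-80, -80, -0.41).
∂h/∂x = +0.004053, ∂h/∂y = +0.001072 (det = -7600).
h(330, 195) = 402.19 + (+0.004053)·(230) + (+0.001072)·(10) = 402.19 +0.932 +0.011 = 403.133 m.

403.1 m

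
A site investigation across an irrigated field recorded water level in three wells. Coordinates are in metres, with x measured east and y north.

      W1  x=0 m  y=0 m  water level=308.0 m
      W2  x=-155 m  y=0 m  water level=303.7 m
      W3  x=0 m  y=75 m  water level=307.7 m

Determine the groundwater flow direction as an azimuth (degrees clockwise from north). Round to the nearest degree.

278°

∂h/∂x = (303.7 − 308.0) / (-155 − 0) = +0.02774
∂h/∂y = (307.7 − 308.0) / (75 − 0) = -0.004000
Flow direction (−∇h) has components (-0.02774 E, +0.004000 N).
Azimuth = atan2(E, N) = atan2(-0.02774, +0.004000) = 278.2° ≈ 278°.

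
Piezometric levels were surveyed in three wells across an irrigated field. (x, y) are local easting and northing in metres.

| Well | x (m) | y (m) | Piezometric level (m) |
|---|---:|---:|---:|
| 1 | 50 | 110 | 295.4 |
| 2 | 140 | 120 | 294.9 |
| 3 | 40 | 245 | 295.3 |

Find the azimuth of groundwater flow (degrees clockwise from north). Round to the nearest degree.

Taking 1 as reference: 2−1 = (90, 10, -0.5); 3−1 = (-10, 135, -0.1).
Determinant of the coordinate differences = 90·135 − (-10)·10 = 12250.
∂h/∂x = [(-0.5)·135 − (-0.1)·10] / 12250 = -0.005429
∂h/∂y = [90·(-0.1) − (-10)·(-0.5)] / 12250 = -0.001143
Flow direction (−∇h) has components (+0.005429 E, +0.001143 N).
Azimuth = atan2(E, N) = atan2(+0.005429, +0.001143) = 78.1° ≈ 078°.

078°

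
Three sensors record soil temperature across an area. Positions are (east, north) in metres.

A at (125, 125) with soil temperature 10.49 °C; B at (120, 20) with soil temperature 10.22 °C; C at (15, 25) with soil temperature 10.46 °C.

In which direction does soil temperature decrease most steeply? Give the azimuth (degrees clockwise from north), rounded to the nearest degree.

141°

Differences from A: to B (Δx, Δy, Δh) = (-5, -105, -0.27); to C = (-110, -100, -0.03).
Determinant of the coordinate differences = (-5)·(-100) − (-110)·(-105) = -11050.
∂T/∂x = [(-0.27)·(-100) − (-0.03)·(-105)] / -11050 = -0.002158
∂T/∂y = [(-5)·(-0.03) − (-110)·(-0.27)] / -11050 = +0.002674
Steepest decrease is along −∇f: components (+0.002158 E, -0.002674 N).
Azimuth = atan2(+0.002158, -0.002674) = 141.1° ≈ 141°.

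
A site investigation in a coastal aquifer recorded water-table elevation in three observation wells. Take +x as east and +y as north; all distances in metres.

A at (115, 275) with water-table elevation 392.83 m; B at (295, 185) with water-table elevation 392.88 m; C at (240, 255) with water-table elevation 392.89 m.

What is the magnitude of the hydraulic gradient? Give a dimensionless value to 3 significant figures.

With h = a·x + b·y + c and A as origin, the differences give:
  180·a + (-90)·b = +0.05
  125·a + (-20)·b = +0.06
Eliminate b (×(-20) and ×(-90), subtract): 7650·a = 4.400 → a = ∂h/∂x = +0.0005752
Back-substitute: b = ∂h/∂y = +0.0005948.
|∇h| = √(0.0005752² + 0.0005948²) = 0.0008274

0.000827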